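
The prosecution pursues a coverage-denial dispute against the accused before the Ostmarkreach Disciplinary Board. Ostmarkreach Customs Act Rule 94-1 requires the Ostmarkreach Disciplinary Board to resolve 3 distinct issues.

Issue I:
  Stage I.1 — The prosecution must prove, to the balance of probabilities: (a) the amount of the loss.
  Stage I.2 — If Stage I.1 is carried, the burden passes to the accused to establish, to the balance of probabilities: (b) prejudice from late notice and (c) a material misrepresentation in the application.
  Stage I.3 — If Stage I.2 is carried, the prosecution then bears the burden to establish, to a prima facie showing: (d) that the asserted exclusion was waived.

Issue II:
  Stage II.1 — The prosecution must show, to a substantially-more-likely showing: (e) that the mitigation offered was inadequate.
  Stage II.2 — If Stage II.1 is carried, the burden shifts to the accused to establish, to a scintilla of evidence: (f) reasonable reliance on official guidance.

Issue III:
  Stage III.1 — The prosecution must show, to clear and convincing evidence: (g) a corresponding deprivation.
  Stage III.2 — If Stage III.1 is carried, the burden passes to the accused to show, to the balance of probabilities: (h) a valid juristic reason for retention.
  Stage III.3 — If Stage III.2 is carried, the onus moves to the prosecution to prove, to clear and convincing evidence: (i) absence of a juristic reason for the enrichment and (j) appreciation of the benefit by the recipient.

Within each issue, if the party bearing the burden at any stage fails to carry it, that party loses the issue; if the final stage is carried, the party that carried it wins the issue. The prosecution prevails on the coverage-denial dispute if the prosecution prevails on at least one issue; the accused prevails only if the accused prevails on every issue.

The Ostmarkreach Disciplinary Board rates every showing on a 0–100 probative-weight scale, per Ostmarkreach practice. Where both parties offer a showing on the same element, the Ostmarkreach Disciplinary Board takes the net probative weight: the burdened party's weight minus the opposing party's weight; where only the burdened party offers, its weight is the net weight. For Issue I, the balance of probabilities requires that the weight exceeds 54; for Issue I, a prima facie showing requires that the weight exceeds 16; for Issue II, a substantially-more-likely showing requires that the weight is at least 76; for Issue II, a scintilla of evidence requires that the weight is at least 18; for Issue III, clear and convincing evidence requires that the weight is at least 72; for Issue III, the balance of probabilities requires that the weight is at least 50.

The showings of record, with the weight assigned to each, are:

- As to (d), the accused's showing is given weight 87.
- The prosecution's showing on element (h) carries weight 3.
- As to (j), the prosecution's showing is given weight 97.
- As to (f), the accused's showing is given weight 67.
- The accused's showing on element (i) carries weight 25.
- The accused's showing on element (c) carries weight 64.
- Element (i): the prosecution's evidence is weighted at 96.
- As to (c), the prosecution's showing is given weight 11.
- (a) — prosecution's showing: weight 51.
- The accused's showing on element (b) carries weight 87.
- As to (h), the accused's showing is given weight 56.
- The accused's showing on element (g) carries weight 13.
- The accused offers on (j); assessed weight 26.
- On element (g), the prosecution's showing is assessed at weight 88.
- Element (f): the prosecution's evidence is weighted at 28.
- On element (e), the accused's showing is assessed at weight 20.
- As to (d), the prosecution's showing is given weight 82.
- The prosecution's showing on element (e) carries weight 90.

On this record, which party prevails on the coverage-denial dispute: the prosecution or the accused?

accused

— Issue I —
At Stage I.1 the prosecution must meet the balance of probabilities (weight exceeds 54): on (a) the weight is 51, ≤ 54, so (a) does not meet the standard.
  The prosecution does not carry Stage I.1.
So the accused prevails on this issue.
— Issue II —
Stage II.1 (prosecution, a substantially-more-likely showing, weight is at least 76): (e) net 90−20=70 < 76 — fails.
  The prosecution does not carry Stage II.1.
So the accused prevails on this issue.
— Issue III —
At Stage III.1 the prosecution must meet clear and convincing evidence (weight is at least 72): on (g) the weight is 88 less the opposing 13 gives net 75, which does reach 72, so (g) meets the standard.
  The prosecution carries Stage III.1; the accused now bears the burden.
At Stage III.2 the accused must meet the balance of probabilities (weight is at least 50): on (h) the weight is 56 less the opposing 3 gives net 53, which does reach 50, so (h) meets the standard.
  All elements met. The burden passes to the prosecution.
At Stage III.3 the prosecution must meet clear and convincing evidence (weight is at least 72): on (i) the weight is 96 less the opposing 25 gives net 71, which does not reach 72, so (i) does not meet the standard; on (j) the weight is 97 less the opposing 26 gives net 71, < 72, so (j) does not meet the standard.
  Not every element is met, so the prosecution fails to carry Stage III.3.
The analysis ends at Stage III.3; the accused prevails on this issue.
Per-issue: Issue I → accused; Issue II → accused; Issue III → accused. The prosecution must prevail on at least one issue; overall, the accused prevails.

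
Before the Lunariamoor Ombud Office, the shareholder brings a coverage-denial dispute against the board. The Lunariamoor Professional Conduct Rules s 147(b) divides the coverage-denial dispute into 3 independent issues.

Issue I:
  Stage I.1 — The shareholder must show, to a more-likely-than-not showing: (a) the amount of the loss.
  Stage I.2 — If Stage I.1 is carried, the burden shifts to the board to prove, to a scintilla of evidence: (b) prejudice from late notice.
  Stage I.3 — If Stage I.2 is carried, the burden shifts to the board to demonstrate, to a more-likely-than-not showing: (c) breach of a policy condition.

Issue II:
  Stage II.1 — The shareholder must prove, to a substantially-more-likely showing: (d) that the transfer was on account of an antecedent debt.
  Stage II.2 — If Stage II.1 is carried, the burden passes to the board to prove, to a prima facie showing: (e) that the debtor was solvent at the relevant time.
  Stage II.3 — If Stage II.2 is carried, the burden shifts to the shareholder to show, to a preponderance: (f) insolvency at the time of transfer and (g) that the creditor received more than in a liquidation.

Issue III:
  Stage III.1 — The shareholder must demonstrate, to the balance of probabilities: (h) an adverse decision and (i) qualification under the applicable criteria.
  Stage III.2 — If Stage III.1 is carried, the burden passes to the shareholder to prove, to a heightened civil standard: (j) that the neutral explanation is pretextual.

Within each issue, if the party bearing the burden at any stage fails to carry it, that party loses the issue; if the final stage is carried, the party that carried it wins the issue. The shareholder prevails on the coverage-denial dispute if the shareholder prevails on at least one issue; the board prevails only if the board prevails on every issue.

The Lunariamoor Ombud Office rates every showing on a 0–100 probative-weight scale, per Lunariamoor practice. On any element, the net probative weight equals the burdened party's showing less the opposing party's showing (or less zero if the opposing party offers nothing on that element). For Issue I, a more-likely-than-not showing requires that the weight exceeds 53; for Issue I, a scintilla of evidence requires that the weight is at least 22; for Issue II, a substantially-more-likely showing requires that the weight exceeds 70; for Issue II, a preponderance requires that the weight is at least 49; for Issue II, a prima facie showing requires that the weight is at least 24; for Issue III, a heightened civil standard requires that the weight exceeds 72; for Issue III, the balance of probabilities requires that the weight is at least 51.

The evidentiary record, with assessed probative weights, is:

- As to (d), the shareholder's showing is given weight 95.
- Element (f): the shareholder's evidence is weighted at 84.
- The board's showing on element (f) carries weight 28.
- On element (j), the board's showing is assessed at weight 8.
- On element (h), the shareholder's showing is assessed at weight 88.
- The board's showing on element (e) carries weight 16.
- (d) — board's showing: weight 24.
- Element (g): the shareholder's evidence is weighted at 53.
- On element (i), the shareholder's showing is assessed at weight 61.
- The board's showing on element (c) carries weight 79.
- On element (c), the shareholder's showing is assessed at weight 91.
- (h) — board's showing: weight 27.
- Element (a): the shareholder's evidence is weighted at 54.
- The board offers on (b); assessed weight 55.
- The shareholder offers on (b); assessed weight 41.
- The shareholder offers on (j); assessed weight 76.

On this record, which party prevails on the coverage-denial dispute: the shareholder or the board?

shareholder

— Issue I —
Stage I.1 — burden on shareholder; standard: a more-likely-than-not showing (weight exceeds 53).
    (a): 54 > 53 [met]
  Stage I.1 carried; the burden shifts to the board.
Stage I.2 — burden on board; standard: a scintilla of evidence (weight is at least 22).
    (b): 55 − 41 = 14 < 22 [not met]
  Stage I.2 not carried; the board fails its burden.
So the shareholder prevails on this issue.
— Issue II —
At Stage II.1 the shareholder must meet a substantially-more-likely showing (weight exceeds 70): on (d) the weight is 95 less the opposing 24 gives net 71, > 70, so (d) meets the standard.
  Stage II.1 carried; the burden shifts to the board.
At Stage II.2 the board must meet a prima facie showing (weight is at least 24): on (e) the weight is 16, < 24, so (e) does not meet the standard.
  Not every element is met, so the board fails to carry Stage II.2.
The analysis ends at Stage II.2; the shareholder prevails on this issue.
— Issue III —
Stage III.1 (shareholder, the balance of probabilities, weight is at least 51): (h) net 88−27=61 ≥ 51 — meets; (i) 61 ≥ 51 — meets.
  All elements met. The shareholder retains the burden for Stage III.2.
Stage III.2 (shareholder, a heightened civil standard, weight exceeds 72): (j) net 76−8=68 ≤ 72 — fails.
  Stage III.2 not carried; the shareholder fails its burden.
The analysis ends at Stage III.2; the board prevails on this issue.
Per-issue: Issue I → shareholder; Issue II → shareholder; Issue III → board. The shareholder must prevail on at least one issue; overall, the shareholder prevails.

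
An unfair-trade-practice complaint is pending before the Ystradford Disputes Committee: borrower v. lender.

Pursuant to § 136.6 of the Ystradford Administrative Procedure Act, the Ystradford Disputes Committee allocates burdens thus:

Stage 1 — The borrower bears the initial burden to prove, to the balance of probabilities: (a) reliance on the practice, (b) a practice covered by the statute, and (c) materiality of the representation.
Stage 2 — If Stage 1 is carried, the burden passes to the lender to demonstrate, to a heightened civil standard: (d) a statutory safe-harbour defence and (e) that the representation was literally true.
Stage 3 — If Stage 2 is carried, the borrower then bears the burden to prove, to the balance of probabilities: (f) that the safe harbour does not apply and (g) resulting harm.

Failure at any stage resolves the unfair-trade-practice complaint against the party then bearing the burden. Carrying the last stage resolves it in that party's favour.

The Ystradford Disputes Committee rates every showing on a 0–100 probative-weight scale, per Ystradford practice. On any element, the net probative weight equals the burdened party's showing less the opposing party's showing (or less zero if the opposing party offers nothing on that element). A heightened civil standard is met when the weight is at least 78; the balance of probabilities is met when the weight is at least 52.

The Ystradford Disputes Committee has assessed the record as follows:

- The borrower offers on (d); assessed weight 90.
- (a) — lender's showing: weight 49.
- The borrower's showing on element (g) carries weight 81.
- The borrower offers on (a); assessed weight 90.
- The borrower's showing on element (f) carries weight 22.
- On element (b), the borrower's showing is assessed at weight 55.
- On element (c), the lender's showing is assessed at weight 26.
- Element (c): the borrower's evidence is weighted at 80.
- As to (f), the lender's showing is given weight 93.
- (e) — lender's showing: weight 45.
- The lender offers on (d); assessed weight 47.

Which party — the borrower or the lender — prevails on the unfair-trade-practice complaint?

Stage 1 — burden on borrower; standard: the balance of probabilities (weight is at least 52).
    (a): 90 − 49 = 41 < 52 [not met]
    (b): 55 ≥ 52 [met]
    (c): 80 − 26 = 54 ≥ 52 [met]
  Stage 1 not carried; the borrower fails its burden.
The lender prevails.

lender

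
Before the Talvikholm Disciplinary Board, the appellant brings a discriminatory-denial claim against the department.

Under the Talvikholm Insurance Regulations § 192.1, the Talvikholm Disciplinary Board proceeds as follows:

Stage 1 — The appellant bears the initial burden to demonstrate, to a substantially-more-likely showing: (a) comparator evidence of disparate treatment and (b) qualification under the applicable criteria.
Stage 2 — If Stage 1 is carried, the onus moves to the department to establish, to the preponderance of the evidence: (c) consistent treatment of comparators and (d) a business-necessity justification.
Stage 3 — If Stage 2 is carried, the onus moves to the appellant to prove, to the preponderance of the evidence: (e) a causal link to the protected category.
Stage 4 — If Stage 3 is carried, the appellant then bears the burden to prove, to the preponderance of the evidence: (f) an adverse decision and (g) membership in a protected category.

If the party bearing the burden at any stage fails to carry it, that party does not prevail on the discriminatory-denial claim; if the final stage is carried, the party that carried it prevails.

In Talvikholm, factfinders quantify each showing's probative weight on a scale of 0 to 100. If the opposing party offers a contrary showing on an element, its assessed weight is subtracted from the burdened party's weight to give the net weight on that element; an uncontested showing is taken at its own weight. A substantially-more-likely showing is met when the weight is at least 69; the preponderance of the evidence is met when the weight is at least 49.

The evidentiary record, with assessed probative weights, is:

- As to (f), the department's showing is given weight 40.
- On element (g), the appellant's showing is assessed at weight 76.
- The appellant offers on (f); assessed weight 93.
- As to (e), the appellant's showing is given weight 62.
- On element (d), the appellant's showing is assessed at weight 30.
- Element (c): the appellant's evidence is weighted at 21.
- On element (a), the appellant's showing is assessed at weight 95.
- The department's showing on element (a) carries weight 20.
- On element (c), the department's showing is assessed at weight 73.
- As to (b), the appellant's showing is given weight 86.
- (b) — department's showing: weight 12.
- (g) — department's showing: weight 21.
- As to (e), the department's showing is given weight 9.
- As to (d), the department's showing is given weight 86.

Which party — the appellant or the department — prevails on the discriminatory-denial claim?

Stage 1 — burden on appellant; standard: a substantially-more-likely showing (weight is at least 69).
    (a): 95 − 20 = 75 ≥ 69 [met]
    (b): 86 − 12 = 74 ≥ 69 [met]
  All elements met. The burden passes to the department.
Stage 2 — burden on department; standard: the preponderance of the evidence (weight is at least 49).
    (c): 73 − 21 = 52 ≥ 49 [met]
    (d): 86 − 30 = 56 ≥ 49 [met]
  Stage 2 carried; the burden shifts to the appellant.
Stage 3 — burden on appellant; standard: the preponderance of the evidence (weight is at least 49).
    (e): 62 − 9 = 53 ≥ 49 [met]
  Stage 3 is satisfied; the appellant continues to bear the burden.
Stage 4 — burden on appellant; standard: the preponderance of the evidence (weight is at least 49).
    (f): 93 − 40 = 53 ≥ 49 [met]
    (g): 76 − 21 = 55 ≥ 49 [met]
  All elements met at the final stage.
All stages carried — the appellant prevails.

appellant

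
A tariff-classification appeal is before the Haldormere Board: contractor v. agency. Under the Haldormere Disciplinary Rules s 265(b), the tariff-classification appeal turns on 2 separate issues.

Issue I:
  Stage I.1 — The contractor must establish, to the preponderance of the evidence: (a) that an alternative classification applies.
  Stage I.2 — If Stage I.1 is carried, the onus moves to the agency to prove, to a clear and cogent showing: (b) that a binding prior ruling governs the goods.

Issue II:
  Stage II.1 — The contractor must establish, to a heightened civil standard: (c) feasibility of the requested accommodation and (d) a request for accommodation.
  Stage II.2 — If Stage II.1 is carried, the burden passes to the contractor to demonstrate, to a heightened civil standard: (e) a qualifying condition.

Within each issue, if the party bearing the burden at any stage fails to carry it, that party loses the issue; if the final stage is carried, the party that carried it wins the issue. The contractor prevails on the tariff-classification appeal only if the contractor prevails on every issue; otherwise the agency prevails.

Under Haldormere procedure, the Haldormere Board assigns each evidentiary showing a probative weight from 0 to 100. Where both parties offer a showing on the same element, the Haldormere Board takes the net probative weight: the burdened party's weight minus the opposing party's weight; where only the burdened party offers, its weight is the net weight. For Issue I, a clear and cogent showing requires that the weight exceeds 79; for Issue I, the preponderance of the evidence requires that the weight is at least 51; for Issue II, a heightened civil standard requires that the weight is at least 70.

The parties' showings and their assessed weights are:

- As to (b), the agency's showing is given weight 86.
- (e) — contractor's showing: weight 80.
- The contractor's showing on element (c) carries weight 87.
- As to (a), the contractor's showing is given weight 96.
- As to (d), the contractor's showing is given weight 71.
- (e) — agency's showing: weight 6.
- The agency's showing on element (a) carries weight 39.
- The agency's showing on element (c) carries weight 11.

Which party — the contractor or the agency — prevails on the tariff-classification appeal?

agency

— Issue I —
At Stage I.1 the contractor must meet the preponderance of the evidence (weight is at least 51): on (a) the weight is 96 less the opposing 39 gives net 57, which does reach 51, so (a) meets the standard.
  Stage I.1 is satisfied; the onus moves to the agency.
At Stage I.2 the agency must meet a clear and cogent showing (weight exceeds 79): on (b) the weight is 86, which does exceed 79, so (b) meets the standard.
  All elements met at the final stage.
With every stage satisfied, the agency prevails on this issue.
— Issue II —
At Stage II.1 the contractor must meet a heightened civil standard (weight is at least 70): on (c) the weight is 87 less the opposing 11 gives net 76, ≥ 70, so (c) meets the standard; on (d) the weight is 71, ≥ 70, so (d) meets the standard.
  All elements met. The contractor retains the burden for Stage II.2.
At Stage II.2 the contractor must meet a heightened civil standard (weight is at least 70): on (e) the weight is 80 less the opposing 6 gives net 74, ≥ 70, so (e) meets the standard.
  All elements met at the final stage.
Every stage carried; the contractor prevails on this issue.
Per-issue: Issue I → agency; Issue II → contractor. The contractor must prevail on every issue; overall, the agency prevails.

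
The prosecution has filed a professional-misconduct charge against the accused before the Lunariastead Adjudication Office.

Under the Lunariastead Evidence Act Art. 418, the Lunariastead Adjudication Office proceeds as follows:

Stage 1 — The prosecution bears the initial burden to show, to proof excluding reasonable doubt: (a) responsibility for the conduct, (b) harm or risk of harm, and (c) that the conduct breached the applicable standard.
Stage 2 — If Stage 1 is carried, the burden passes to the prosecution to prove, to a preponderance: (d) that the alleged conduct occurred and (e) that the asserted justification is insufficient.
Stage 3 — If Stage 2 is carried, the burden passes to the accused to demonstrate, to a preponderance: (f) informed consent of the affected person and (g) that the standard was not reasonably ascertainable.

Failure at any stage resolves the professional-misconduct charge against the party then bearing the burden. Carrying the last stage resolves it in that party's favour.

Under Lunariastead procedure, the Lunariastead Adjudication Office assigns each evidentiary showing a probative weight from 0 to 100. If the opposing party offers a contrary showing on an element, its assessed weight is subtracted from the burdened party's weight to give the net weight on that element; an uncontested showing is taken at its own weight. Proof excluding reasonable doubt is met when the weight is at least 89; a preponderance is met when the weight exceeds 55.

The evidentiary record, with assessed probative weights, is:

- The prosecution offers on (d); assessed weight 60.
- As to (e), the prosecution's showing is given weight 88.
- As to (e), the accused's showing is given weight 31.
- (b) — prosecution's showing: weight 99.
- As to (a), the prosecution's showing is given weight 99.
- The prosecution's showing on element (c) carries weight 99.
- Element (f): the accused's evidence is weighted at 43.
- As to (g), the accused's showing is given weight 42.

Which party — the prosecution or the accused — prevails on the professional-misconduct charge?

prosecution

Stage 1 (prosecution, proof excluding reasonable doubt, weight is at least 89): (a) 99 ≥ 89 — meets; (b) 99 ≥ 89 — meets; (c) 99 ≥ 89 — meets.
  Stage 1 carried; the burden remains with the prosecution.
Stage 2 (prosecution, a preponderance, weight exceeds 55): (d) 60 > 55 — meets; (e) net 88−31=57 > 55 — meets.
  Stage 2 is satisfied; the onus moves to the accused.
Stage 3 (accused, a preponderance, weight exceeds 55): (f) 43 ≤ 55 — fails; (g) 42 ≤ 55 — fails.
  Stage 3 not carried; the accused fails its burden.
The analysis ends at Stage 3; the prosecution prevails.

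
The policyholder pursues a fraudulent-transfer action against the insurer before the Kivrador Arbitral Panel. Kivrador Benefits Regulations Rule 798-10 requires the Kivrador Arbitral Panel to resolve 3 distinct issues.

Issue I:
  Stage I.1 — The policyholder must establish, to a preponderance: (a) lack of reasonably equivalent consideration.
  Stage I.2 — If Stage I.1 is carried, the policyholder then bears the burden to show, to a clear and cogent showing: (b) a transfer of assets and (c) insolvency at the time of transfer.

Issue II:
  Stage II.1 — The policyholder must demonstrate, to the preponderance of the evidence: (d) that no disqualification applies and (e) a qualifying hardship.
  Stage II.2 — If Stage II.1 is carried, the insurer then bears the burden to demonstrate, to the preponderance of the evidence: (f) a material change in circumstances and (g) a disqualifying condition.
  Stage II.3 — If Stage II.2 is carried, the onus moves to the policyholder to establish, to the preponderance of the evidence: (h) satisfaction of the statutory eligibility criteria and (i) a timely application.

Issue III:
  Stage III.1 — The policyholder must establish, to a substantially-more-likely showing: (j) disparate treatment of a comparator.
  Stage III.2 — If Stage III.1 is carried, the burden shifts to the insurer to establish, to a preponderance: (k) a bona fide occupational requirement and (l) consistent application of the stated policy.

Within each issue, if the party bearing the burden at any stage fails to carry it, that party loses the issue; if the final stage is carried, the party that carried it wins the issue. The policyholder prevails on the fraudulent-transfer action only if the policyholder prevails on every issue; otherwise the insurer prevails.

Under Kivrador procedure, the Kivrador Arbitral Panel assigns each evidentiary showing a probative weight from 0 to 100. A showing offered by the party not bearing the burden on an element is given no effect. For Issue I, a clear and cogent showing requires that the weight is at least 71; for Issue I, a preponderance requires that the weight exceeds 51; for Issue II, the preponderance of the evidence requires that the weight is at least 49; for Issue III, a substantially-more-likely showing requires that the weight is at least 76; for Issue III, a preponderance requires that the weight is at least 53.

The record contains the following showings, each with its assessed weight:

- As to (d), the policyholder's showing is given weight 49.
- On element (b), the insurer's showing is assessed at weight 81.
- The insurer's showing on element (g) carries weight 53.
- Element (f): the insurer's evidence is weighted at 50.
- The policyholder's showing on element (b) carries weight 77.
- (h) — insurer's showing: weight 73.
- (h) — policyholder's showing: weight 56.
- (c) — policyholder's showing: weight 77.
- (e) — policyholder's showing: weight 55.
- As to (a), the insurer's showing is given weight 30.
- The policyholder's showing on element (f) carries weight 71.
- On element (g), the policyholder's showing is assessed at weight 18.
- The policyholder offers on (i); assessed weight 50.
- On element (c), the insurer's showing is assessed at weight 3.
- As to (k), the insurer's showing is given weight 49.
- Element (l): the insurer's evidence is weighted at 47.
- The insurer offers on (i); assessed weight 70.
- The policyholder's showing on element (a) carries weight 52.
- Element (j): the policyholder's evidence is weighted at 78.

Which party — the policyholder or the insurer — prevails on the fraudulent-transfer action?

policyholder

— Issue I —
Stage I.1 — burden on policyholder; standard: a preponderance (weight exceeds 51).
    (a): 52 (insurer's 30 disregarded) > 51 [met]
  All elements met. The policyholder retains the burden for Stage I.2.
Stage I.2 — burden on policyholder; standard: a clear and cogent showing (weight is at least 71).
    (b): 77 (insurer's 81 disregarded) ≥ 71 [met]
    (c): 77 (insurer's 3 disregarded) ≥ 71 [met]
  The policyholder carries the last stage.
Every stage carried; the policyholder prevails on this issue.
— Issue II —
At Stage II.1 the policyholder must meet the preponderance of the evidence (weight is at least 49): on (d) the weight is 49, ≥ 49, so (d) meets the standard; on (e) the weight is 55, ≥ 49, so (e) meets the standard.
  Stage II.1 is satisfied; the onus moves to the insurer.
At Stage II.2 the insurer must meet the preponderance of the evidence (weight is at least 49): on (f) the weight is 50 (the policyholder's 71 is given no effect), which does reach 49, so (f) meets the standard; on (g) the weight is 53 (the policyholder's 18 is given no effect), ≥ 49, so (g) meets the standard.
  The insurer carries Stage II.2; the policyholder now bears the burden.
At Stage II.3 the policyholder must meet the preponderance of the evidence (weight is at least 49): on (h) the weight is 56 (the insurer's 73 is given no effect), which does reach 49, so (h) meets the standard; on (i) the weight is 50 (the insurer's 70 is given no effect), which does reach 49, so (i) meets the standard.
  The policyholder carries the last stage.
With every stage satisfied, the policyholder prevails on this issue.
— Issue III —
Stage III.1 — burden on policyholder; standard: a substantially-more-likely showing (weight is at least 76).
    (j): 78 ≥ 76 [met]
  Stage III.1 carried; the burden shifts to the insurer.
Stage III.2 — burden on insurer; standard: a preponderance (weight is at least 53).
    (k): 49 < 53 [not met]
    (l): 47 < 53 [not met]
  Stage III.2 not carried; the insurer fails its burden.
So the policyholder prevails on this issue.
Per-issue: Issue I → policyholder; Issue II → policyholder; Issue III → policyholder. The policyholder must prevail on every issue; overall, the policyholder prevails.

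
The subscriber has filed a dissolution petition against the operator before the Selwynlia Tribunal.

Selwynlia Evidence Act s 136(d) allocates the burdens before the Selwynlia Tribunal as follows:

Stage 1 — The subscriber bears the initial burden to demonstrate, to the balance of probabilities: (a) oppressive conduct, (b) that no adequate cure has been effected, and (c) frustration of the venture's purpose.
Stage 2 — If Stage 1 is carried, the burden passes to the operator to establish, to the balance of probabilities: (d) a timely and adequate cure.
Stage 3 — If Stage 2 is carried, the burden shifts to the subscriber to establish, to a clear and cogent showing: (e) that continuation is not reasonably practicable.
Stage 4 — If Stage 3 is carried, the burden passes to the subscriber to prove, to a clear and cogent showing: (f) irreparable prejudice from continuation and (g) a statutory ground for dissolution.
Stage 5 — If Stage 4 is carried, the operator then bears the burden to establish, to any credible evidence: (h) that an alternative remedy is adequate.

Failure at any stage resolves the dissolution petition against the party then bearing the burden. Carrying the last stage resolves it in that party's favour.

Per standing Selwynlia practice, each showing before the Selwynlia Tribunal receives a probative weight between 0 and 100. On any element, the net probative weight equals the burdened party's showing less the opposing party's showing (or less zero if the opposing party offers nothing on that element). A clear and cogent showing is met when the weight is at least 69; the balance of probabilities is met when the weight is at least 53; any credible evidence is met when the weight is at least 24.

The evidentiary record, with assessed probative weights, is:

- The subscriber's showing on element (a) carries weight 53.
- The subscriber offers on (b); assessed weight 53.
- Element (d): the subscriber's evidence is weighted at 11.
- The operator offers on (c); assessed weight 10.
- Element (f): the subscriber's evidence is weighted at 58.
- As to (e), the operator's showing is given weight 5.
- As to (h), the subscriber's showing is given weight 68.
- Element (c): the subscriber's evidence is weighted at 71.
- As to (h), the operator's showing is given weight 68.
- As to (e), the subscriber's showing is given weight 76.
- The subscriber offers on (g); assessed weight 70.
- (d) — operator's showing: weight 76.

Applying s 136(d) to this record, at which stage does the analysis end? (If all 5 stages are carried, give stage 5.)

At Stage 1 the subscriber must meet the balance of probabilities (weight is at least 53): on (a) the weight is 53, which does reach 53, so (a) meets the standard; on (b) the weight is 53, ≥ 53, so (b) meets the standard; on (c) the weight is 71 less the opposing 10 gives net 61, ≥ 53, so (c) meets the standard.
  All elements met. The burden passes to the operator.
At Stage 2 the operator must meet the balance of probabilities (weight is at least 53): on (d) the weight is 76 less the opposing 11 gives net 65, which does reach 53, so (d) meets the standard.
  All elements met. The burden passes to the subscriber.
At Stage 3 the subscriber must meet a clear and cogent showing (weight is at least 69): on (e) the weight is 76 less the opposing 5 gives net 71, which does reach 69, so (e) meets the standard.
  Stage 3 is satisfied; the subscriber continues to bear the burden.
At Stage 4 the subscriber must meet a clear and cogent showing (weight is at least 69): on (f) the weight is 58, < 69, so (f) does not meet the standard; on (g) the weight is 70, ≥ 69, so (g) meets the standard.
  The subscriber does not carry Stage 4.
The operator prevails.

stage 4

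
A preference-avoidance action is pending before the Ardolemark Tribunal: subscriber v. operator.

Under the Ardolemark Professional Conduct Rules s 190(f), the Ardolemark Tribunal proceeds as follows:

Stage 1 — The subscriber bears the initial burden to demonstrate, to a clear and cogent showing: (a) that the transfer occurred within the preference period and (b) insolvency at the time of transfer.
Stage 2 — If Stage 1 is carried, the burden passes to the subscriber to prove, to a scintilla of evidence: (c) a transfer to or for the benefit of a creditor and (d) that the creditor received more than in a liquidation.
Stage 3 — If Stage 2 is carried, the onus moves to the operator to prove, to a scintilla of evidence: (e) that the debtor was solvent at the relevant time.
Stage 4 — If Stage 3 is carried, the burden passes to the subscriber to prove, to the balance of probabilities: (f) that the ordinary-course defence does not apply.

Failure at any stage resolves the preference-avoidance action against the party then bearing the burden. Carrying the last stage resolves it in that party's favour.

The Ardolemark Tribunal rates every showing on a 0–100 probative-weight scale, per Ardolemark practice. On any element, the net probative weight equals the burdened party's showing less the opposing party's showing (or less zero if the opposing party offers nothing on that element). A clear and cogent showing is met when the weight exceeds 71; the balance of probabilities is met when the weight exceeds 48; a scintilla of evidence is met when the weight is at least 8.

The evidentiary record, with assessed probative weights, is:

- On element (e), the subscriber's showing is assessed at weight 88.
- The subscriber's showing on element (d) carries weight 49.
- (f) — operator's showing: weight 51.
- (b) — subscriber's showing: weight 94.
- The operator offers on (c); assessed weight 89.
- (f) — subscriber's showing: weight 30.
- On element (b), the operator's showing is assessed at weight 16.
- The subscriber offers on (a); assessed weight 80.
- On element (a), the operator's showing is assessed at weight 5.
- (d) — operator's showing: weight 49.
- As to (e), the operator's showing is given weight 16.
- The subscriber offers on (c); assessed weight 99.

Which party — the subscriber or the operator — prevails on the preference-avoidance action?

operator

At Stage 1 the subscriber must meet a clear and cogent showing (weight exceeds 71): on (a) the weight is 80 less the opposing 5 gives net 75, which does exceed 71, so (a) meets the standard; on (b) the weight is 94 less the opposing 16 gives net 78, which does exceed 71, so (b) meets the standard.
  All elements met. The subscriber retains the burden for Stage 2.
At Stage 2 the subscriber must meet a scintilla of evidence (weight is at least 8): on (c) the weight is 99 less the opposing 89 gives net 10, which does reach 8, so (c) meets the standard; on (d) the weight is 49 less the opposing 49 gives net 0, < 8, so (d) does not meet the standard.
  Stage 2 not carried; the subscriber fails its burden.
The analysis ends at Stage 2; the operator prevails.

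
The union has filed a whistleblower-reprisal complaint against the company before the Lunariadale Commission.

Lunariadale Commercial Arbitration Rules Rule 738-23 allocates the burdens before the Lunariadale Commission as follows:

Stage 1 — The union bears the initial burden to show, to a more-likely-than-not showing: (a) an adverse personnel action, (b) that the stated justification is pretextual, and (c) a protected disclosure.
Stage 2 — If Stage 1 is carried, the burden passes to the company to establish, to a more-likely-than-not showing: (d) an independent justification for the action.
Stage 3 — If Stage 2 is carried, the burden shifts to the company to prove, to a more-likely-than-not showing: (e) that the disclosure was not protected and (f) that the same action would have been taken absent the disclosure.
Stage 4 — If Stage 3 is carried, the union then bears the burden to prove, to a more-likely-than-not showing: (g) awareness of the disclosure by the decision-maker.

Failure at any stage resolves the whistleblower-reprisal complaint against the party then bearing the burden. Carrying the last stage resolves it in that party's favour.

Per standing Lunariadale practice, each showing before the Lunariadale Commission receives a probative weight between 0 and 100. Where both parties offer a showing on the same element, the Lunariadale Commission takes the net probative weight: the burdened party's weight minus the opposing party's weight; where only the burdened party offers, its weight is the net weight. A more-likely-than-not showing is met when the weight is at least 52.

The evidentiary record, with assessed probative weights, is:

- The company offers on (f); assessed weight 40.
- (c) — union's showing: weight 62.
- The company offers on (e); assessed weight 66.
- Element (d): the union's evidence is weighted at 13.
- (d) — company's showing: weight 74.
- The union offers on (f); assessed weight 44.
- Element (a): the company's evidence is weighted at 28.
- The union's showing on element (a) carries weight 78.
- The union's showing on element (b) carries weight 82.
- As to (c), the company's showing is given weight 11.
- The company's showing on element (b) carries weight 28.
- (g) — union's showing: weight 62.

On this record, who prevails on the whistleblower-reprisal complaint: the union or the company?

Stage 1 — burden on union; standard: a more-likely-than-not showing (weight is at least 52).
    (a): 78 − 28 = 50 < 52 [not met]
    (b): 82 − 28 = 54 ≥ 52 [met]
    (c): 62 − 11 = 51 < 52 [not met]
  Not every element is met, so the union fails to carry Stage 1.
The analysis ends at Stage 1; the company prevails.

company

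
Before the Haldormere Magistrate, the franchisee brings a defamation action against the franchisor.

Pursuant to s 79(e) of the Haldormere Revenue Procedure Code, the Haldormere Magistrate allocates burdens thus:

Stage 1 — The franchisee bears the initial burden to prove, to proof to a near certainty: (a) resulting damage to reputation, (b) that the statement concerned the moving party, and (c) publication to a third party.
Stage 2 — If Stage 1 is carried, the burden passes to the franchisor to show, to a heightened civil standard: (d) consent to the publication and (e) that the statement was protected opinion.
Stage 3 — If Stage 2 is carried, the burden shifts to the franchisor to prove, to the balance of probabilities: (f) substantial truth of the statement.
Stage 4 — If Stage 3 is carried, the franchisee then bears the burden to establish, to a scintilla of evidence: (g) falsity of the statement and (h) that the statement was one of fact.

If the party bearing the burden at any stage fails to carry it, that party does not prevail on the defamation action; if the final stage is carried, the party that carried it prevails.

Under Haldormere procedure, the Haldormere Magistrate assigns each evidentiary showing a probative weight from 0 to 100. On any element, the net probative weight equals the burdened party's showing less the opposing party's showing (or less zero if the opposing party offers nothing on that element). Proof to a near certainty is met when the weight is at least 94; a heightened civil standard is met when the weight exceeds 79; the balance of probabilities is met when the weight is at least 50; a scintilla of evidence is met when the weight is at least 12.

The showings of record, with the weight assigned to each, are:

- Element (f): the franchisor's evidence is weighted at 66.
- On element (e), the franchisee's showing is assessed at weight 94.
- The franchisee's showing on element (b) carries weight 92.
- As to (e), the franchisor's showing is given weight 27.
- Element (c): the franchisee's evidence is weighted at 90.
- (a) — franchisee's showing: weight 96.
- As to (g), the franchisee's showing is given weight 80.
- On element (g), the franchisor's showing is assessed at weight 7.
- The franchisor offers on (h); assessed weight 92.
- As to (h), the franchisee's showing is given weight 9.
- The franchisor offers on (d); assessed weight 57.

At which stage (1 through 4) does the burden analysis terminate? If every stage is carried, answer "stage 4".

stage 1

At Stage 1 the franchisee must meet proof to a near certainty (weight is at least 94): on (a) the weight is 96, ≥ 94, so (a) meets the standard; on (b) the weight is 92, < 94, so (b) does not meet the standard; on (c) the weight is 90, which does not reach 94, so (c) does not meet the standard.
  Stage 1 not carried; the franchisee fails its burden.
The franchisor prevails.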